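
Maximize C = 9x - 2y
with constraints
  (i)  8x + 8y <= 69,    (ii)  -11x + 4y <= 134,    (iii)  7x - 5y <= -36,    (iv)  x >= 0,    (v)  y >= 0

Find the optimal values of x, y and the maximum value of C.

Feasible corners and C = 9x - 2y:
  (19/32, 257/32) → C = -343/32
  (0, 69/8) → C = -69/4
  (0, 36/5) → C = -72/5

The binding constraints are 8x + 8y = 69 and 7x - 5y = -36.
Solving simultaneously gives x = 19/32, y = 257/32.

x = 19/32, y = 257/32, maximum C = -343/32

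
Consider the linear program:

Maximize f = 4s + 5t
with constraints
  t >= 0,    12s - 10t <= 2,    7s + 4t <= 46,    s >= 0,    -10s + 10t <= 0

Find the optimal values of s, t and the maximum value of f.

Extreme points and f = 4s + 5t:
  (1/6, 0) → f = 2/3
  (0, 0) → f = 0
  (1, 1) → f = 9

The optimum lies where 12s - 10t = 2 and -10s + 10t = 0.
Solving simultaneously gives s = 1, t = 1.

s = 1, t = 1, maximum f = 9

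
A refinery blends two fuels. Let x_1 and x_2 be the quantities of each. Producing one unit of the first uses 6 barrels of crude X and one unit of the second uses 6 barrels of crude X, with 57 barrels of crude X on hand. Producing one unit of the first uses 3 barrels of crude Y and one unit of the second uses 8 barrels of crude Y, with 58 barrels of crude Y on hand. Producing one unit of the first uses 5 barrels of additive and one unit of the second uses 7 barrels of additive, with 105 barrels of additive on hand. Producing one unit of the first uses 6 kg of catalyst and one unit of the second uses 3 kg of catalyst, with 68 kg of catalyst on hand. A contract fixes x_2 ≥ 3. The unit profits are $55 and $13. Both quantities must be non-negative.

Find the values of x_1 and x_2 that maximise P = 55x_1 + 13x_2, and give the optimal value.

x_1 = 13/2, x_2 = 3, maximum P = 793/2

Corner points and P = 55x_1 + 13x_2:
  (0, 29/4) → P = 377/4
  (0, 3) → P = 39
  (18/5, 59/10) → P = 2747/10
  (13/2, 3) → P = 793/2

At the optimal vertex, 6x_1 + 6x_2 = 57 and x_2 = 3.
Solving simultaneously gives x_1 = 13/2, x_2 = 3.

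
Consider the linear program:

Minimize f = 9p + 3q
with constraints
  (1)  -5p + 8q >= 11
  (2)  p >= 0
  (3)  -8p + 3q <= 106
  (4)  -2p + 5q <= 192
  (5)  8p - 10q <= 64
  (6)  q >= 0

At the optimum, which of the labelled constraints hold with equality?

Extreme points and f = 9p + 3q:
  (0, 11/8) → f = 33/8
  (311/7, 204/7) → f = 3411/7
  (0, 106/3) → f = 106
  (23/17, 662/17) → f = 129
  (112, 416/5) → f = 6288/5

The minimum is at (0, 11/8). Substituting into each constraint, equality holds for (1) and (2); the remaining constraints have slack.

(1) and (2)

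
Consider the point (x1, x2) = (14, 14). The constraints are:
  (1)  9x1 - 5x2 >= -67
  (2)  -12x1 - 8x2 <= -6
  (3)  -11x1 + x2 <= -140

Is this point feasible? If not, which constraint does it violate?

feasible

(1): 56 ≥ -67 ✓
(2): -280 ≤ -6 ✓
(3): -140 ≤ -140 ✓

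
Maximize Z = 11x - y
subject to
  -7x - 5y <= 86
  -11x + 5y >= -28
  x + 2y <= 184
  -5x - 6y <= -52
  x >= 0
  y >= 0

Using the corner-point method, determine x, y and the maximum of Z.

Vertices and Z = 11x - y:
  (976/27, 1996/27) → Z = 8740/27
  (428/91, 432/91) → Z = 4276/91
  (0, 92) → Z = -92
  (0, 26/3) → Z = -26/3

The binding constraints are -11x + 5y = -28 and x + 2y = 184.
Solving simultaneously gives x = 976/27, y = 1996/27.

x = 976/27, y = 1996/27, maximum Z = 8740/27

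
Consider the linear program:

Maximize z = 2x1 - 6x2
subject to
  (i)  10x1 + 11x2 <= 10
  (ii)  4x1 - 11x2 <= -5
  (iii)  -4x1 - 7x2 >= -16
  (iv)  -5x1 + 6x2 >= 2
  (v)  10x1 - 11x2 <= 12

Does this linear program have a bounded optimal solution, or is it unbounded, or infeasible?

From the feasible point (-53/13, 60/13), moving in the direction (-11, -4) keeps every constraint satisfied while z increases without bound.

unbounded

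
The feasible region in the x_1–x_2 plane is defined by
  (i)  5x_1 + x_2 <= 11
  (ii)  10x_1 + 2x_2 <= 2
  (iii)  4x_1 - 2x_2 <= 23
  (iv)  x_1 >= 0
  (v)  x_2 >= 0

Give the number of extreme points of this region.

3

The feasible vertices (each the meet of two boundaries and inside every other half-plane) are:
  (0, 1)
  (1/5, 0)
  (0, 0)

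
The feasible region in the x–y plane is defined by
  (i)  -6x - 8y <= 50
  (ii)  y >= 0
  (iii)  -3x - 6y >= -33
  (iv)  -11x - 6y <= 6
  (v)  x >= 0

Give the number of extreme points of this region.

3

The feasible vertices (each the meet of two boundaries and inside every other half-plane) are:
  (11, 0)
  (0, 0)
  (0, 11/2)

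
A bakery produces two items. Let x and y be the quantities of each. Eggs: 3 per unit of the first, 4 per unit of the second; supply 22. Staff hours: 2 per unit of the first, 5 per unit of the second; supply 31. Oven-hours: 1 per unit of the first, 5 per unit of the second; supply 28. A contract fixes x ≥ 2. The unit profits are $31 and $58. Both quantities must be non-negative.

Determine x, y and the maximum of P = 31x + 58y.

Feasible corners and P = 31x + 58y:
  (22/3, 0) → P = 682/3
  (2, 0) → P = 62
  (2, 4) → P = 294

At the optimal vertex, 3x + 4y = 22 and x = 2.
Solving simultaneously gives x = 2, y = 4.

x = 2, y = 4, maximum P = 294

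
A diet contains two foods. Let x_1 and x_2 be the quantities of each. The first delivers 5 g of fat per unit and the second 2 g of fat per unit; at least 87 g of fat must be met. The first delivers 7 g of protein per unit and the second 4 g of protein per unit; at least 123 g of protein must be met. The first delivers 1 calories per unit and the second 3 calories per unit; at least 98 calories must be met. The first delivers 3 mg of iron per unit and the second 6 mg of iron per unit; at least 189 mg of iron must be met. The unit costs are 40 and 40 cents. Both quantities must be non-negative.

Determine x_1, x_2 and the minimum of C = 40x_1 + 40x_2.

x_1 = 5, x_2 = 31, minimum C = 1440

The feasible region is unbounded (it extends along (0, 1), (1, 0)), but C strictly increases along every unbounded feasible direction, so there is no improving ray and the minimum is attained at a vertex.

The optimum lies where 5x_1 + 2x_2 = 87 and x_1 + 3x_2 = 98.
Solving simultaneously gives x_1 = 5, x_2 = 31.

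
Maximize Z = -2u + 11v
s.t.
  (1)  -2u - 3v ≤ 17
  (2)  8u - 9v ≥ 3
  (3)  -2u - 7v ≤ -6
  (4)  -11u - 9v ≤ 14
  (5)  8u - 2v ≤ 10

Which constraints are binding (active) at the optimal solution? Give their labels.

(2) and (5)

Feasible corners and Z = -2u + 11v:
  (75/74, 21/37) → Z = 156/37
  (3/2, 1) → Z = 8
  (41/30, 7/15) → Z = 12/5

The maximum is at (3/2, 1). Substituting into each constraint, equality holds for (2) and (5); the remaining constraints have slack.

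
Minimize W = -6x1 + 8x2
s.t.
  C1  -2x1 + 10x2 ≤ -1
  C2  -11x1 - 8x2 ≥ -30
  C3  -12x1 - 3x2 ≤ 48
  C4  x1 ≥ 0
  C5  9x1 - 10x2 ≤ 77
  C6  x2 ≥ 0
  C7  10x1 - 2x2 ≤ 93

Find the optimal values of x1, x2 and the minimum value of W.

x1 = 30/11, x2 = 0, minimum W = -180/11

Extreme points and W = -6x1 + 8x2:
  (22/9, 7/18) → W = -104/9
  (1/2, 0) → W = -3
  (30/11, 0) → W = -180/11

At the optimal vertex, -11x1 - 8x2 = -30 and x2 = 0.
Solving simultaneously gives x1 = 30/11, x2 = 0.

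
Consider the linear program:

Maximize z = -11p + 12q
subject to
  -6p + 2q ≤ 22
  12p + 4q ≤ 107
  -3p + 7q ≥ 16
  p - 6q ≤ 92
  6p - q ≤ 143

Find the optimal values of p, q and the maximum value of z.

Feasible corners and z = -11p + 12q:
  (21/8, 151/8) → z = 1581/8
  (-61/18, 5/6) → z = 851/18
  (685/96, 171/32) → z = -1379/96

p = 21/8, q = 151/8, maximum z = 1581/8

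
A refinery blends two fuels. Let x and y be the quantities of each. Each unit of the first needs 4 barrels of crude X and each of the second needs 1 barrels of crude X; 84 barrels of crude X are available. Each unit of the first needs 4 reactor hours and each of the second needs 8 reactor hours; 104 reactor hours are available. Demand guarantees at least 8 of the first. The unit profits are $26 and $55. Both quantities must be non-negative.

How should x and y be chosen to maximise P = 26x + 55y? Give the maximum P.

x = 8, y = 9, maximum P = 703

Extreme points and P = 26x + 55y:
  (21, 0) → P = 546
  (8, 0) → P = 208
  (142/7, 20/7) → P = 4792/7
  (8, 9) → P = 703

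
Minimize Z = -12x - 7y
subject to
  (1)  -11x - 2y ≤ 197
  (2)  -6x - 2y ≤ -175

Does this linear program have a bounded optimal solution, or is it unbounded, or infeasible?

From the feasible point (-372/5, 3107/10), moving in the direction (-2, 11) keeps every constraint satisfied while Z decreases without bound.

unbounded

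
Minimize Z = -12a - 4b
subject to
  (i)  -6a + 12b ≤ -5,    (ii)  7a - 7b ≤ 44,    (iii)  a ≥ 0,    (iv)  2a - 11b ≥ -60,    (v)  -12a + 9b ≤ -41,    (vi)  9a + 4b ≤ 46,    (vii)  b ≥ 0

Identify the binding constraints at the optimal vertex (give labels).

Vertices and Z = -12a - 4b:
  (578/129, 61/43) → Z = -2556/43
  (41/12, 0) → Z = -41
  (46/9, 0) → Z = -184/3

The minimum is at (46/9, 0). Substituting into each constraint, equality holds for (vi) and (vii); the remaining constraints have slack.

(vi) and (vii)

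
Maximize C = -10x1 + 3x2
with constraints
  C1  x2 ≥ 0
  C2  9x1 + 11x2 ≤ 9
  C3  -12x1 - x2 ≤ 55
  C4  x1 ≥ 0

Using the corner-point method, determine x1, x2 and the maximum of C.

x1 = 0, x2 = 9/11, maximum C = 27/11

The optimum lies where 9x1 + 11x2 = 9 and x1 = 0.
Solving simultaneously gives x1 = 0, x2 = 9/11.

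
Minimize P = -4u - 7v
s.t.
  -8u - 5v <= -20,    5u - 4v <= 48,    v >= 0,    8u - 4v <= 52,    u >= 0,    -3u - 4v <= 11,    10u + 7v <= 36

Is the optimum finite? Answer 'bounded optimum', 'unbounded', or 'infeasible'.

Corner points and P = -4u - 7v:
  (5/2, 0) → P = -10
  (0, 4) → P = -28
  (18/5, 0) → P = -72/5
  (0, 36/7) → P = -36
The feasible region has finitely many vertices and no improving ray; the minimum is -36 at (0, 36/7).

bounded optimum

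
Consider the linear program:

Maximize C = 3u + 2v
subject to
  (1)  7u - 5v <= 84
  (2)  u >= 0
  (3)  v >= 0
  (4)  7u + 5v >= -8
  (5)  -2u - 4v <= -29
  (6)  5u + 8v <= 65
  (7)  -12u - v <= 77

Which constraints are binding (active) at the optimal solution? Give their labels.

(5) and (6)

Feasible corners and C = 3u + 2v:
  (0, 29/4) → C = 29/2
  (0, 65/8) → C = 65/4
  (7, 15/4) → C = 57/2

The maximum is at (7, 15/4). Substituting into each constraint, equality holds for (5) and (6); the remaining constraints have slack.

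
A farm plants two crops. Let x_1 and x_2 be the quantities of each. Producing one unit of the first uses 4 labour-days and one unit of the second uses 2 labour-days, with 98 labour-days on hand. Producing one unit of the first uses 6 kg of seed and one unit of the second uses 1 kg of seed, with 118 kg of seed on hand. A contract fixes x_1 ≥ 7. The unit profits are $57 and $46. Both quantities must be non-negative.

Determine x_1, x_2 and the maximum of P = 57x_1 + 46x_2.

x_1 = 7, x_2 = 35, maximum P = 2009

Corner points and P = 57x_1 + 46x_2:
  (59/3, 0) → P = 1121
  (7, 0) → P = 399
  (69/4, 29/2) → P = 6601/4
  (7, 35) → P = 2009

The optimum lies where 4x_1 + 2x_2 = 98 and x_1 = 7.
Solving simultaneously gives x_1 = 7, x_2 = 35.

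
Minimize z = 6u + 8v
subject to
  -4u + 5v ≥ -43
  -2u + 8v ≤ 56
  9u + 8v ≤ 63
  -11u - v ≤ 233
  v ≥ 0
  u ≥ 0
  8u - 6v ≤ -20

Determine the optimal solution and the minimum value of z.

The binding constraints are u = 0 and 8u - 6v = -20.
Solving simultaneously gives u = 0, v = 10/3.

u = 0, v = 10/3, minimum z = 80/3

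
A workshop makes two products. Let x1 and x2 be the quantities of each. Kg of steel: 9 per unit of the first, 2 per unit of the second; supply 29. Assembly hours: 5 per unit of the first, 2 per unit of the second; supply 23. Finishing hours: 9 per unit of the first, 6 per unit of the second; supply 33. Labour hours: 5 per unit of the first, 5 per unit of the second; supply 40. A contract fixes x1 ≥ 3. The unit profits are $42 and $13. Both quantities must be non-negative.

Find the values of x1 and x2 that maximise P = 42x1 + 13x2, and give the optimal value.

x1 = 3, x2 = 1, maximum P = 139

Extreme points and P = 42x1 + 13x2:
  (29/9, 0) → P = 406/3
  (3, 0) → P = 126
  (3, 1) → P = 139

The binding constraints are 9x1 + 2x2 = 29 and 9x1 + 6x2 = 33.
Solving simultaneously gives x1 = 3, x2 = 1.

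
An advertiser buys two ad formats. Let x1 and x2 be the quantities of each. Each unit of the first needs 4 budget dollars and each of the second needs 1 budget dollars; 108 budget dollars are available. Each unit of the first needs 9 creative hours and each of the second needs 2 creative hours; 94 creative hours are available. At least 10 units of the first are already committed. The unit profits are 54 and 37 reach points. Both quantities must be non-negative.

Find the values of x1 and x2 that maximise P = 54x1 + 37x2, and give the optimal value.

x1 = 10, x2 = 2, maximum P = 614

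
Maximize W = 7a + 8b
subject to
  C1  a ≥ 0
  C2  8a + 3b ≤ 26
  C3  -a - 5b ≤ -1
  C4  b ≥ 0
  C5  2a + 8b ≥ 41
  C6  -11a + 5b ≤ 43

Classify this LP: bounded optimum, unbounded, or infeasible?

bounded optimum

Extreme points and W = 7a + 8b:
  (0, 41/8) → W = 41
  (0, 43/5) → W = 344/5
  (85/58, 138/29) → W = 2803/58
  (1/73, 630/73) → W = 5047/73
The feasible region has finitely many vertices and no improving ray; the maximum is 5047/73 at (1/73, 630/73).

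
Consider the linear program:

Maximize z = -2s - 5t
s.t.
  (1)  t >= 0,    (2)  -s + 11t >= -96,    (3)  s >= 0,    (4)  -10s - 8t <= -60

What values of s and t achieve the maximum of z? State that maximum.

Extreme points and z = -2s - 5t:
  (96, 0) → z = -192
  (6, 0) → z = -12
  (0, 15/2) → z = -75/2
The feasible region is unbounded (it extends along (11, 1), (0, 1)), but z strictly decreases along every unbounded feasible direction, so there is no improving ray and the maximum is attained at a vertex.

The optimum lies where t = 0 and -10s - 8t = -60.
Solving simultaneously gives s = 6, t = 0.

s = 6, t = 0, maximum z = -12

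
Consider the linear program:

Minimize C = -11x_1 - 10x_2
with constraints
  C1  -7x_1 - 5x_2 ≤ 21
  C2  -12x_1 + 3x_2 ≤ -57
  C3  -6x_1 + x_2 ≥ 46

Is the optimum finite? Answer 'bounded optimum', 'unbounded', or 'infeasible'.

The boundaries -7x_1 - 5x_2 = 21 and -12x_1 + 3x_2 = -57 meet at (74/27, -217/27), but that point violates -6x_1 + x_2 ≥ 46. Every candidate vertex is excluded by some other constraint, so the feasible region is empty.

infeasible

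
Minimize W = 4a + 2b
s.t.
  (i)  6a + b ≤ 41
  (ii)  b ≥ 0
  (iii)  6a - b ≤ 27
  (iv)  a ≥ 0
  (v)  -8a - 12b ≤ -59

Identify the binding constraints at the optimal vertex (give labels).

Corner points and W = 4a + 2b:
  (17/3, 7) → W = 110/3
  (0, 41) → W = 82
  (383/80, 69/40) → W = 113/5
  (0, 59/12) → W = 59/6

The minimum is at (0, 59/12). Substituting into each constraint, equality holds for (iv) and (v); the remaining constraints have slack.

(iv) and (v)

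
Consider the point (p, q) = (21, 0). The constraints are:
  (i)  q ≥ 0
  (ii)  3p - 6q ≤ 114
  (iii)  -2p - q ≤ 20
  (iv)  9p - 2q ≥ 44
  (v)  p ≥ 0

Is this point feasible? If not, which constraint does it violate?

(i): 0 ≥ 0 ✓
(ii): 63 ≤ 114 ✓
(iii): -42 ≤ 20 ✓
(iv): 189 ≥ 44 ✓
(v): 21 ≥ 0 ✓

feasible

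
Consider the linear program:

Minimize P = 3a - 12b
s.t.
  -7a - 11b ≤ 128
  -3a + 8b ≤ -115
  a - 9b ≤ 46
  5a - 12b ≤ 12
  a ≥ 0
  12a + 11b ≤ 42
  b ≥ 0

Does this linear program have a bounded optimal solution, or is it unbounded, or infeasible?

The boundaries 5a - 12b = 12 and 12a + 11b = 42 meet at (636/199, 66/199), but that point violates -3a + 8b ≤ -115. Every candidate vertex is excluded by some other constraint, so the feasible region is empty.

infeasible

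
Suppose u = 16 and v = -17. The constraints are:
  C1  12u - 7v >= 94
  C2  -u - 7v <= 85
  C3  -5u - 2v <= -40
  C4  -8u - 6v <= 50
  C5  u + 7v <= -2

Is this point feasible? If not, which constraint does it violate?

Constraint C2: -u - 7v = 103, which is not ≤ 85. All other constraints are satisfied.

not feasible — violates C2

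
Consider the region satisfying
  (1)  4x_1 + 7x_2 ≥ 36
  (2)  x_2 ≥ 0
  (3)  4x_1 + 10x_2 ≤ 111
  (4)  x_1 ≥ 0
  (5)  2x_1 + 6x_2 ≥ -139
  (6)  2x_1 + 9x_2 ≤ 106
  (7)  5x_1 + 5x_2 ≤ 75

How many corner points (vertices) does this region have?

5

Of the 21 pairwise boundary intersections, those satisfying every inequality are:
  (9, 0)
  (0, 36/7)
  (15, 0)
  (0, 111/10)
  (13/2, 17/2)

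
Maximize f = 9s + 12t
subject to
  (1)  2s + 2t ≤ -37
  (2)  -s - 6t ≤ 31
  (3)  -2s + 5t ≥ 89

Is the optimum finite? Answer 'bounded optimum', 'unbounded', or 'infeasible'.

From the feasible point (-363/14, 52/7), moving in the direction (-2, 2) keeps every constraint satisfied while f increases without bound.

unbounded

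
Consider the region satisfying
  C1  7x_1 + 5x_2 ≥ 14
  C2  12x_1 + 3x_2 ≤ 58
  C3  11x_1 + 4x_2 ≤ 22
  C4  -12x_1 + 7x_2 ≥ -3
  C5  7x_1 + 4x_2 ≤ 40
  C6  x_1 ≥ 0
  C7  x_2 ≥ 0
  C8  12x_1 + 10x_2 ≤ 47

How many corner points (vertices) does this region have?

5

Of the 28 pairwise boundary intersections, those satisfying every inequality are:
  (113/109, 147/109)
  (0, 14/5)
  (166/125, 231/125)
  (16/31, 253/62)
  (0, 47/10)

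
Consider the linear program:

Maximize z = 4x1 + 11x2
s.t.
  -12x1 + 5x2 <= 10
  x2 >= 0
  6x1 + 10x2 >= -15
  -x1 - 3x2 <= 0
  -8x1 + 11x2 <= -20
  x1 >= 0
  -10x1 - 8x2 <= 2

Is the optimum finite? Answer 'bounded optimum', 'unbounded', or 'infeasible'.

unbounded

From the feasible point (5/2, 0), moving in the direction (1, 0) keeps every constraint satisfied while z increases without bound.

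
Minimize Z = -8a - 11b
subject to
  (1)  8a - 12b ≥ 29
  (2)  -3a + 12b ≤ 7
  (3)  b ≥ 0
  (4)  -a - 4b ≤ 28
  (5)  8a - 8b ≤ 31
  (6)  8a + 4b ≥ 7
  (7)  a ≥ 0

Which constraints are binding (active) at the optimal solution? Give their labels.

(1) and (5)

Extreme points and Z = -8a - 11b:
  (29/8, 0) → Z = -29
  (35/8, 1/2) → Z = -81/2
  (31/8, 0) → Z = -31

The minimum is at (35/8, 1/2). Substituting into each constraint, equality holds for (1) and (5); the remaining constraints have slack.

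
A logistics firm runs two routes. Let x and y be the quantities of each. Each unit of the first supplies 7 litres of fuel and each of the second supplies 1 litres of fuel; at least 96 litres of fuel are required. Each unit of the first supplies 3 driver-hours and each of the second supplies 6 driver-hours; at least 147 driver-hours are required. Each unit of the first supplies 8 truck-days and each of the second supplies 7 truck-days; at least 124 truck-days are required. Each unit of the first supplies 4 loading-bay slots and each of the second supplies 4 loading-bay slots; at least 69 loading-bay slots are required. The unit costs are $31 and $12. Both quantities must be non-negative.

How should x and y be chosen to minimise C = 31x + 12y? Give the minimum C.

x = 11, y = 19, minimum C = 569

Vertices and C = 31x + 12y:
  (0, 96) → C = 1152
  (49, 0) → C = 1519
  (11, 19) → C = 569
The feasible region is unbounded (it extends along (0, 1), (1, 0)), but C strictly increases along every unbounded feasible direction, so there is no improving ray and the minimum is attained at a vertex.

The optimum lies where 7x + y = 96 and 3x + 6y = 147.
Solving simultaneously gives x = 11, y = 19.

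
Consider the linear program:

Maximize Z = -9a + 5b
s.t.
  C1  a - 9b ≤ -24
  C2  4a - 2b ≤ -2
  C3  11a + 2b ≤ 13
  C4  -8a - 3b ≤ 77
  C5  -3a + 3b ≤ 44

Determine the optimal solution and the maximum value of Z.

Corner points and Z = -9a + 5b:
  (69/101, 277/101) → Z = 764/101
  (-51/5, 23/15) → Z = 1492/15
  (-49/39, 523/39) → Z = 3056/39
  (-11, 11/3) → Z = 352/3

a = -11, b = 11/3, maximum Z = 352/3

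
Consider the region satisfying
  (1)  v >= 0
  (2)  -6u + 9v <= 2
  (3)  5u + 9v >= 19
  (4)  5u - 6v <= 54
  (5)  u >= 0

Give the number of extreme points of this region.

4

Of the 10 pairwise boundary intersections, those satisfying every inequality are:
  (19/5, 0)
  (54/5, 0)
  (17/11, 124/99)
  (166/3, 334/9)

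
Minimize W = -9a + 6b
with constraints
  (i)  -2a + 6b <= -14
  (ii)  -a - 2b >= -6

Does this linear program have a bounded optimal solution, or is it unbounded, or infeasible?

unbounded

From the feasible point (32/5, -1/5), moving in the direction (2, -1) keeps every constraint satisfied while W decreases without bound.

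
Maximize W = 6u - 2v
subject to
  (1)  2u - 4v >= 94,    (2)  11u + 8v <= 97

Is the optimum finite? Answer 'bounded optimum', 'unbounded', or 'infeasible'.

From the feasible point (19, -14), moving in the direction (8, -11) keeps every constraint satisfied while W increases without bound.

unbounded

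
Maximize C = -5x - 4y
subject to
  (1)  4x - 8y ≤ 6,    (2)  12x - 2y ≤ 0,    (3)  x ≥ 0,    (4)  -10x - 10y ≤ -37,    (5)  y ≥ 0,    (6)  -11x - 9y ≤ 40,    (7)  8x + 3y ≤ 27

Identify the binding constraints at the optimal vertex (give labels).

Extreme points and C = -5x - 4y:
  (37/70, 111/35) → C = -1073/70
  (27/26, 81/13) → C = -783/26
  (0, 37/10) → C = -74/5
  (0, 9) → C = -36

The maximum is at (0, 37/10). Substituting into each constraint, equality holds for (3) and (4); the remaining constraints have slack.

(3) and (4)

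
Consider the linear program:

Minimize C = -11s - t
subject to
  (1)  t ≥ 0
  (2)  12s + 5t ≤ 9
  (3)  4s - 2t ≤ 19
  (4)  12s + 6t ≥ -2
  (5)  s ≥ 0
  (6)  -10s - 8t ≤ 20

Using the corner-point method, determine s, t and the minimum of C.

s = 3/4, t = 0, minimum C = -33/4

Corner points and C = -11s - t:
  (3/4, 0) → C = -33/4
  (0, 0) → C = 0
  (0, 9/5) → C = -9/5

At the optimal vertex, t = 0 and 12s + 5t = 9.
Solving simultaneously gives s = 3/4, t = 0.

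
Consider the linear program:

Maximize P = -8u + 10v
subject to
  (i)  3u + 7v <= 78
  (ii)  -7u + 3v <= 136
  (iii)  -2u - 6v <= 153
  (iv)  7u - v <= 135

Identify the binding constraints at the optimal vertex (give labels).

Feasible corners and P = -8u + 10v:
  (-359/29, 477/29) → P = 7642/29
  (1023/52, 141/52) → P = -3387/26
  (-425/16, -799/48) → P = 1105/24
  (657/44, -1341/44) → P = -9333/22

The maximum is at (-359/29, 477/29). Substituting into each constraint, equality holds for (i) and (ii); the remaining constraints have slack.

(i) and (ii)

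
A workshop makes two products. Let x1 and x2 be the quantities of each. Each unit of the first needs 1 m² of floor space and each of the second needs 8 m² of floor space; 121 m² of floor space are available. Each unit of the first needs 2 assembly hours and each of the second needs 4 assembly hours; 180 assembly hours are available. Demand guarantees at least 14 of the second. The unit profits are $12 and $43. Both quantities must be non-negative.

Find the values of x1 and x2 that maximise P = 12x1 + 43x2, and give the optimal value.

x1 = 9, x2 = 14, maximum P = 710

Corner points and P = 12x1 + 43x2:
  (0, 121/8) → P = 5203/8
  (0, 14) → P = 602
  (9, 14) → P = 710

At the optimal vertex, x1 + 8x2 = 121 and x2 = 14.
Solving simultaneously gives x1 = 9, x2 = 14.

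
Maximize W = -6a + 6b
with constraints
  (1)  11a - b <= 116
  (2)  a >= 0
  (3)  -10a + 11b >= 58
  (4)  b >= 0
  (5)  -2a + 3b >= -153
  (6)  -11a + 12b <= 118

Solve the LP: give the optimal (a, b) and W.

a = 0, b = 59/6, maximum W = 59

Corner points and W = -6a + 6b:
  (1334/111, 1798/111) → W = 928/37
  (1510/121, 234/11) → W = 6384/121
  (0, 58/11) → W = 348/11
  (0, 59/6) → W = 59

At the optimal vertex, a = 0 and -11a + 12b = 118.
Solving simultaneously gives a = 0, b = 59/6.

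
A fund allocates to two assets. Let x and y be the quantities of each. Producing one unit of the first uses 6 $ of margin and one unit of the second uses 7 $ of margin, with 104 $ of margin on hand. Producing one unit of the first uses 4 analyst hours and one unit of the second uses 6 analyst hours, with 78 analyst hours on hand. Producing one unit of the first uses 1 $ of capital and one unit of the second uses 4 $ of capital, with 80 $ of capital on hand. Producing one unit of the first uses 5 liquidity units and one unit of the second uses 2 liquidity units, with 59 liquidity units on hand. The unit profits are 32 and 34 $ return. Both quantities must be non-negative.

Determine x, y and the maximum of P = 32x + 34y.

Corner points and P = 32x + 34y:
  (0, 0) → P = 0
  (0, 13) → P = 442
  (59/5, 0) → P = 1888/5
  (9, 7) → P = 526

The binding constraints are 4x + 6y = 78 and 5x + 2y = 59.
Solving simultaneously gives x = 9, y = 7.

x = 9, y = 7, maximum P = 526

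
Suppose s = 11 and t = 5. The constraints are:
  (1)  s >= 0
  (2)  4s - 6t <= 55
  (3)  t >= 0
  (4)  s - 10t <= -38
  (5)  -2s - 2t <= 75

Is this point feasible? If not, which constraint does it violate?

(1): 11 ≥ 0 ✓
(2): 14 ≤ 55 ✓
(3): 5 ≥ 0 ✓
(4): -39 ≤ -38 ✓
(5): -32 ≤ 75 ✓

feasible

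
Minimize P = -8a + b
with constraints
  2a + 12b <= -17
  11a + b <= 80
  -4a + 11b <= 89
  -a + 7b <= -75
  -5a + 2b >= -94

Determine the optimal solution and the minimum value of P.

Vertices and P = -8a + b:
  (635/78, -745/78) → P = -5825/78
  (254/27, -634/27) → P = -2666/27
  (-1448/17, -389/17) → P = 11195/17
The feasible region is unbounded (it extends along (-2, -5), (-11, -4)), but P strictly increases along every unbounded feasible direction, so there is no improving ray and the minimum is attained at a vertex.

At the optimal vertex, 11a + b = 80 and -5a + 2b = -94.
Solving simultaneously gives a = 254/27, b = -634/27.

a = 254/27, b = -634/27, minimum P = -2666/27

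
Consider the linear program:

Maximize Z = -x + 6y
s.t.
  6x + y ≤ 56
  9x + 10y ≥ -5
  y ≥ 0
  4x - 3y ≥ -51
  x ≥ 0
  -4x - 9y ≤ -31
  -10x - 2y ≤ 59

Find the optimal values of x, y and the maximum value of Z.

x = 117/22, y = 265/11, maximum Z = 3063/22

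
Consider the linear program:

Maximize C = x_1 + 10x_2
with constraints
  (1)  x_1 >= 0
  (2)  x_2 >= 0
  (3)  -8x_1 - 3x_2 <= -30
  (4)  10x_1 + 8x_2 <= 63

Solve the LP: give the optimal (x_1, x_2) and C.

x_1 = 3/2, x_2 = 6, maximum C = 123/2

Extreme points and C = x_1 + 10x_2:
  (15/4, 0) → C = 15/4
  (63/10, 0) → C = 63/10
  (3/2, 6) → C = 123/2

The optimum lies where -8x_1 - 3x_2 = -30 and 10x_1 + 8x_2 = 63.
Solving simultaneously gives x_1 = 3/2, x_2 = 6.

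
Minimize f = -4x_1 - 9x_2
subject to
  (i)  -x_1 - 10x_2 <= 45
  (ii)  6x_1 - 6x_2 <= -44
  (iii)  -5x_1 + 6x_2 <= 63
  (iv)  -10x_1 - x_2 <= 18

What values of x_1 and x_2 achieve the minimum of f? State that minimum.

Extreme points and f = -4x_1 - 9x_2:
  (19, 79/3) → f = -313
  (-76/33, 166/33) → f = -1190/33
  (-171/65, 108/13) → f = -4176/65

x_1 = 19, x_2 = 79/3, minimum f = -313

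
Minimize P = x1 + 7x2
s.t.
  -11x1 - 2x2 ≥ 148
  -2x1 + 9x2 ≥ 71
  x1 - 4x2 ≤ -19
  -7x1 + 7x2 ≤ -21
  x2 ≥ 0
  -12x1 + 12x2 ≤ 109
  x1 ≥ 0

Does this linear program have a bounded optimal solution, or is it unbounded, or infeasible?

The boundaries -2x1 + 9x2 = 71 and x1 - 4x2 = -19 meet at (113, 33), but that point violates -11x1 - 2x2 ≥ 148. Every candidate vertex is excluded by some other constraint, so the feasible region is empty.

infeasible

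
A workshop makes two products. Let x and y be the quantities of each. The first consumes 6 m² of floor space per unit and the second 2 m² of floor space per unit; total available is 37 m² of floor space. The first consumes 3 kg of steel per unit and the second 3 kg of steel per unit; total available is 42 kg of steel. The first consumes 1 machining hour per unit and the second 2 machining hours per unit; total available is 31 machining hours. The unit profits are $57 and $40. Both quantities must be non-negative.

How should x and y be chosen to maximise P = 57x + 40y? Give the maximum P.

x = 9/4, y = 47/4, maximum P = 2393/4

Vertices and P = 57x + 40y:
  (0, 0) → P = 0
  (0, 14) → P = 560
  (37/6, 0) → P = 703/2
  (9/4, 47/4) → P = 2393/4

At the optimal vertex, 6x + 2y = 37 and 3x + 3y = 42.
Solving simultaneously gives x = 9/4, y = 47/4.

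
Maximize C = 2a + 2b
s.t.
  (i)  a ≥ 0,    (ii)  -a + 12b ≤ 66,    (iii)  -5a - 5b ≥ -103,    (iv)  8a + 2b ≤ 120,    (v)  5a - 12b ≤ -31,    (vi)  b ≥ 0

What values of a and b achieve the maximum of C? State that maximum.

Extreme points and C = 2a + 2b:
  (0, 11/2) → C = 11
  (0, 31/12) → C = 31/6
  (35/4, 299/48) → C = 719/24

The binding constraints are -a + 12b = 66 and 5a - 12b = -31.
Solving simultaneously gives a = 35/4, b = 299/48.

a = 35/4, b = 299/48, maximum C = 719/24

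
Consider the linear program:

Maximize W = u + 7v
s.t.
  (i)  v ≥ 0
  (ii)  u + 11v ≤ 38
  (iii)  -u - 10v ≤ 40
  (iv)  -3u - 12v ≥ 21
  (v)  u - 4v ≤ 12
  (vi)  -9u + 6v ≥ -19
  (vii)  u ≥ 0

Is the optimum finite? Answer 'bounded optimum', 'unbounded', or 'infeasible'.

infeasible

The boundaries v = 0 and -u - 10v = 40 meet at (-40, 0), but that point violates u ≥ 0. Every candidate vertex is excluded by some other constraint, so the feasible region is empty.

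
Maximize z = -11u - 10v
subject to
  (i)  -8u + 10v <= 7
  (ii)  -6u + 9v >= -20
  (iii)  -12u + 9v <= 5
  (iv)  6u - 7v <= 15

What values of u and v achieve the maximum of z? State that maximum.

u = -25/6, v = -5, maximum z = 575/6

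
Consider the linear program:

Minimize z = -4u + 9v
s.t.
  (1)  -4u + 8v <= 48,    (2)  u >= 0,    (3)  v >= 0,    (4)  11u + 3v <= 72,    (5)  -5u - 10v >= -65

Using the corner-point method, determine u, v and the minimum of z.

u = 72/11, v = 0, minimum z = -288/11

Feasible corners and z = -4u + 9v:
  (0, 6) → z = 54
  (1/2, 25/4) → z = 217/4
  (0, 0) → z = 0
  (72/11, 0) → z = -288/11
  (105/19, 71/19) → z = 219/19

The binding constraints are v = 0 and 11u + 3v = 72.
Solving simultaneously gives u = 72/11, v = 0.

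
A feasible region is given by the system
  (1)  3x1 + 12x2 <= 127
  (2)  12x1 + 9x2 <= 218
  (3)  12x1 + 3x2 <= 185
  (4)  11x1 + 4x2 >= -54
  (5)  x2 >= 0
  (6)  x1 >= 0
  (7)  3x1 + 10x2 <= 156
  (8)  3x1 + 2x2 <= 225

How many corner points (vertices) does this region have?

5

The feasible vertices (each the meet of two boundaries and inside every other half-plane) are:
  (491/39, 290/39)
  (0, 127/12)
  (337/24, 11/2)
  (185/12, 0)
  (0, 0)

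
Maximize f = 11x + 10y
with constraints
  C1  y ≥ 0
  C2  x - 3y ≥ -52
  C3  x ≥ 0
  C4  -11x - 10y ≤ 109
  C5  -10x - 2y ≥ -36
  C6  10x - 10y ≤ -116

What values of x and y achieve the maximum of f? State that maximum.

x = 1/8, y = 139/8, maximum f = 1401/8

Corner points and f = 11x + 10y:
  (0, 52/3) → f = 520/3
  (1/8, 139/8) → f = 1401/8
  (0, 58/5) → f = 116
  (16/15, 38/3) → f = 692/5

The binding constraints are x - 3y = -52 and -10x - 2y = -36.
Solving simultaneously gives x = 1/8, y = 139/8.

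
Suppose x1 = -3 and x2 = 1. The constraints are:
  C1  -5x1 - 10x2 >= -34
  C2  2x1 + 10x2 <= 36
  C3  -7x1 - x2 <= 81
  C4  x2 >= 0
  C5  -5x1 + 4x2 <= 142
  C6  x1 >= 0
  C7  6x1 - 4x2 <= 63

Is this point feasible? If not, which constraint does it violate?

Constraint C6: x1 = -3, which is not ≥ 0. All other constraints are satisfied.

not feasible — violates C6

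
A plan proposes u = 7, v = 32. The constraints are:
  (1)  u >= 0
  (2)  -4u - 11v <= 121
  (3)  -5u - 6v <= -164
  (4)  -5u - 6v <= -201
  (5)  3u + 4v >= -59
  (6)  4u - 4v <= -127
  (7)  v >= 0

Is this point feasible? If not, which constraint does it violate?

Constraint (6): 4u - 4v = -100, which is not ≤ -127. All other constraints are satisfied.

not feasible — violates (6)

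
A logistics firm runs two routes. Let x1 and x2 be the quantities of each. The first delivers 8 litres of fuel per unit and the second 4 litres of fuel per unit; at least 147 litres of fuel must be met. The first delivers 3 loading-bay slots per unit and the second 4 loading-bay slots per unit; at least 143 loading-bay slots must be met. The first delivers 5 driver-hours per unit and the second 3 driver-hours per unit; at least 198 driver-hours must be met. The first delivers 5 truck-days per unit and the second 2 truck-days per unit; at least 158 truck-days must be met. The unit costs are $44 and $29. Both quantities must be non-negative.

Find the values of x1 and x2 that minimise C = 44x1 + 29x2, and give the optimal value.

Extreme points and C = 44x1 + 29x2:
  (0, 79) → C = 2291
  (143/3, 0) → C = 6292/3
  (33, 11) → C = 1771
  (78/5, 40) → C = 9232/5
The feasible region is unbounded (it extends along (0, 1), (1, 0)), but C strictly increases along every unbounded feasible direction, so there is no improving ray and the minimum is attained at a vertex.

The binding constraints are 3x1 + 4x2 = 143 and 5x1 + 3x2 = 198.
Solving simultaneously gives x1 = 33, x2 = 11.

x1 = 33, x2 = 11, minimum C = 1771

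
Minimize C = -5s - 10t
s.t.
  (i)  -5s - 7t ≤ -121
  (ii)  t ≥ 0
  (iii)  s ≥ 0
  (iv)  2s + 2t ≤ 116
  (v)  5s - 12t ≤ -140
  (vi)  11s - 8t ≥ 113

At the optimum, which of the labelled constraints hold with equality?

Corner points and C = -5s - 10t:
  (556/17, 430/17) → C = -7080/17
  (577/19, 525/19) → C = -8135/19
  (619/23, 2105/92) → C = -16715/46

The minimum is at (577/19, 525/19). Substituting into each constraint, equality holds for (iv) and (vi); the remaining constraints have slack.

(iv) and (vi)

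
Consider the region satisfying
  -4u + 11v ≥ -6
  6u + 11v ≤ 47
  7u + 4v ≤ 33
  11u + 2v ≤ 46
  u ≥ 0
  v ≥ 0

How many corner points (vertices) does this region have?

6

The feasible vertices (each the meet of two boundaries and inside every other half-plane) are:
  (518/129, 118/129)
  (3/2, 0)
  (175/53, 131/53)
  (0, 47/11)
  (59/15, 41/30)
  (0, 0)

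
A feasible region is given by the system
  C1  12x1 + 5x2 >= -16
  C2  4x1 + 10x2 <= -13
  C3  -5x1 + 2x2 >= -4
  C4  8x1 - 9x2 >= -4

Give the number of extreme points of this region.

Of the 6 pairwise boundary intersections, those satisfying every inequality are:
  (-19/20, -23/25)
  (-12/49, -128/49)
  (7/29, -81/58)

3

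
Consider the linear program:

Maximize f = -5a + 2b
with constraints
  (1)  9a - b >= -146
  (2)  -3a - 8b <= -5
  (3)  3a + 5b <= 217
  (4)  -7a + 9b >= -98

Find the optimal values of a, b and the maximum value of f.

Feasible corners and f = -5a + 2b:
  (-1163/75, 161/25) → f = 6781/75
  (-171/16, 797/16) → f = 2449/16
  (829/83, -259/83) → f = -4663/83
  (2443/62, 1225/62) → f = -315/2

a = -171/16, b = 797/16, maximum f = 2449/16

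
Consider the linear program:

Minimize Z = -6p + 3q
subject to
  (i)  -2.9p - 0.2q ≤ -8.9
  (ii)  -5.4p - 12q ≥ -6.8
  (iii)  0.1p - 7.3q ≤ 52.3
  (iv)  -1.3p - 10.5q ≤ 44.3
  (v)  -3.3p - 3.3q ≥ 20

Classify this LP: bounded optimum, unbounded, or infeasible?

infeasible

The boundaries -2.9p - 0.2q = -8.9 and -5.4p - 12q = -6.8 meet at (2636/843, -1417/1686), but that point violates -3.3p - 3.3q ≥ 20. Every candidate vertex is excluded by some other constraint, so the feasible region is empty.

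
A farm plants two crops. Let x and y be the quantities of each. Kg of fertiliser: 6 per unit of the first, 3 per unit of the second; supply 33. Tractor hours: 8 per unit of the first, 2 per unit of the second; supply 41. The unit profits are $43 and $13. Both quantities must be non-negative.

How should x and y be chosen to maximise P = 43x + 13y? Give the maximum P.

x = 19/4, y = 3/2, maximum P = 895/4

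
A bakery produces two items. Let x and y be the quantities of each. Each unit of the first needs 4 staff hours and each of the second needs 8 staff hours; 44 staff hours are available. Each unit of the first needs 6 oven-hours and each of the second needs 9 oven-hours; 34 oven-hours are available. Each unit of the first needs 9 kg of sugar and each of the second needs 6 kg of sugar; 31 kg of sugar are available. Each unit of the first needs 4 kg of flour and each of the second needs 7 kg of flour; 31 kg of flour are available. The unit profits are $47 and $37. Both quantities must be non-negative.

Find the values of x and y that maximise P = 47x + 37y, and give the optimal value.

x = 5/3, y = 8/3, maximum P = 177

Feasible corners and P = 47x + 37y:
  (0, 0) → P = 0
  (0, 34/9) → P = 1258/9
  (31/9, 0) → P = 1457/9
  (5/3, 8/3) → P = 177

The optimum lies where 6x + 9y = 34 and 9x + 6y = 31.
Solving simultaneously gives x = 5/3, y = 8/3.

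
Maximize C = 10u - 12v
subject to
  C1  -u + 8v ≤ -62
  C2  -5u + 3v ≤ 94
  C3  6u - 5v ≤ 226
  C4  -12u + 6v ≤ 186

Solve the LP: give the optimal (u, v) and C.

u = -381/4, v = -319/2, maximum C = 1923/2

Feasible corners and C = 10u - 12v:
  (1498/43, -146/43) → C = 16732/43
  (-62/3, -31/3) → C = -248/3
  (-381/4, -319/2) → C = 1923/2

The binding constraints are 6u - 5v = 226 and -12u + 6v = 186.
Solving simultaneously gives u = -381/4, v = -319/2.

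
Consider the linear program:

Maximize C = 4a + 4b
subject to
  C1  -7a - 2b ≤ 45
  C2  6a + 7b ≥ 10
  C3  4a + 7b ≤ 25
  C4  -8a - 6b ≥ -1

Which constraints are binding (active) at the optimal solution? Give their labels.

Corner points and C = 4a + 4b:
  (-15/2, 55/7) → C = 10/7
  (-53/20, 37/10) → C = 21/5
  (-143/32, 49/8) → C = 53/8

The maximum is at (-143/32, 49/8). Substituting into each constraint, equality holds for C3 and C4; the remaining constraints have slack.

C3 and C4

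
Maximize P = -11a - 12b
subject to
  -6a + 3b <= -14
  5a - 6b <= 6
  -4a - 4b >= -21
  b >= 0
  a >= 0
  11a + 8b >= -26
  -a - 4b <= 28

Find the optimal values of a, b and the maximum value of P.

a = 22/7, b = 34/21, maximum P = -54

Vertices and P = -11a - 12b:
  (22/7, 34/21) → P = -54
  (119/36, 35/18) → P = -2149/36
  (75/22, 81/44) → P = -1311/22

The binding constraints are -6a + 3b = -14 and 5a - 6b = 6.
Solving simultaneously gives a = 22/7, b = 34/21.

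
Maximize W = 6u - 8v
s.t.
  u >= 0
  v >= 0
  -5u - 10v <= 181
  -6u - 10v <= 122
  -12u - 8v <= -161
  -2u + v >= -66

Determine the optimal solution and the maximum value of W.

u = 33, v = 0, maximum W = 198

Corner points and W = 6u - 8v:
  (0, 161/8) → W = -161
  (161/12, 0) → W = 161/2
  (33, 0) → W = 198
The feasible region is unbounded (it extends along (0, 1), (1, 2)), but W strictly decreases along every unbounded feasible direction, so there is no improving ray and the maximum is attained at a vertex.

The optimum lies where v = 0 and -2u + v = -66.
Solving simultaneously gives u = 33, v = 0.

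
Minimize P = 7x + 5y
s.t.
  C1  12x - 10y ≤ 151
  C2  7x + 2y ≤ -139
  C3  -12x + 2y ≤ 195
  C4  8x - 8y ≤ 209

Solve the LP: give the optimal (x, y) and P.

Feasible corners and P = 7x + 5y:
  (-544/47, -2725/94) → P = -21241/94
  (-563/24, -173/4) → P = -9131/24
  (-334/19, -303/38) → P = -6191/38

The optimum lies where 12x - 10y = 151 and -12x + 2y = 195.
Solving simultaneously gives x = -563/24, y = -173/4.

x = -563/24, y = -173/4, minimum P = -9131/24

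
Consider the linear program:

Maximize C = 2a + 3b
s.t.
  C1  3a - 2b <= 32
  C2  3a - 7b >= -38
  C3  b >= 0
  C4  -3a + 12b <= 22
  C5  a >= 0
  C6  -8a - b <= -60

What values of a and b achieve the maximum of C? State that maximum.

a = 214/15, b = 27/5, maximum C = 671/15

Extreme points and C = 2a + 3b:
  (32/3, 0) → C = 64/3
  (214/15, 27/5) → C = 671/15
  (15/2, 0) → C = 15
  (698/99, 356/99) → C = 224/9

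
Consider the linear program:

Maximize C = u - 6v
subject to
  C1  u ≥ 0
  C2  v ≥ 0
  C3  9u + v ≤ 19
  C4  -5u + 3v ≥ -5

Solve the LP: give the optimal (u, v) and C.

Feasible corners and C = u - 6v:
  (0, 0) → C = 0
  (0, 19) → C = -114
  (1, 0) → C = 1
  (31/16, 25/16) → C = -119/16

The binding constraints are v = 0 and -5u + 3v = -5.
Solving simultaneously gives u = 1, v = 0.

u = 1, v = 0, maximum C = 1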